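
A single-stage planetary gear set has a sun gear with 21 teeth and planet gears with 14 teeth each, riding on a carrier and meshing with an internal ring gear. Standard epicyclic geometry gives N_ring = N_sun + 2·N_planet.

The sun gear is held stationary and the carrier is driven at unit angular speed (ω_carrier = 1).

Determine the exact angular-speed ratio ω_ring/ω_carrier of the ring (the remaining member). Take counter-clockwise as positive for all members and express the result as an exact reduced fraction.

10/7

N_ring = 21 + 2·14 = 49
21(ω_s−ω_c) = −49(ω_r−ω_c),  ω_s=0, ω_c=1
ω_r = 1 − (21/49)(0−1) = 10/7
ω_r/ω_c = 10/7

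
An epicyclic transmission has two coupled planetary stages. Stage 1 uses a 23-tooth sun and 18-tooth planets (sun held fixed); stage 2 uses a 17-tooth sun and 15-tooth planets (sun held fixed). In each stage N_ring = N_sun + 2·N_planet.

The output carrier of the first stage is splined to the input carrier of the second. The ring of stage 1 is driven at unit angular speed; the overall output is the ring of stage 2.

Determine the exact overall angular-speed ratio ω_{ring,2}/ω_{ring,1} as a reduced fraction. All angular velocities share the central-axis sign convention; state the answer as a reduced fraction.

1888/1927

Stage 1: N_ring = 23 + 2·18 = 59
Stage 1: 23(ω_s−ω_c) = −59(ω_r−ω_c),  ω_s=0, ω_r=1
Stage 1: 23(0−ω_c) = −59(1−ω_c)  ⇒  82ω_c = 59  ⇒  ω_c = 59/82
  ⇒ ω_c¹/ω_r¹ = 59/82
Stage 2: N_ring = 17 + 2·15 = 47
Stage 2: 17(ω_s−ω_c) = −47(ω_r−ω_c),  ω_s=0, ω_c=1
Stage 2: ω_r = 1 − (17/47)(0−1) = 64/47
  ⇒ ω_r²/ω_c² = 64/47
Coupling ω_c² = ω_c¹ ⇒ overall = 59/82 × 64/47 = 1888/1927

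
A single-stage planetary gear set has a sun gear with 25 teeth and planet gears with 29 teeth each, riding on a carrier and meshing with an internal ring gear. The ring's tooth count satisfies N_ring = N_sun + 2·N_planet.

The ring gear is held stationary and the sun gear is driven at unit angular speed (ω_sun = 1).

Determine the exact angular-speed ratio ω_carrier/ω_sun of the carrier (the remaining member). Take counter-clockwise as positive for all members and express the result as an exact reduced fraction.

N_ring = 25 + 2·29 = 83
25(ω_s−ω_c) = −83(ω_r−ω_c),  ω_r=0, ω_s=1
25(1−ω_c) = −83(0−ω_c)  ⇒  108ω_c = 25  ⇒  ω_c = 25/108
ω_c/ω_s = 25/108

25/108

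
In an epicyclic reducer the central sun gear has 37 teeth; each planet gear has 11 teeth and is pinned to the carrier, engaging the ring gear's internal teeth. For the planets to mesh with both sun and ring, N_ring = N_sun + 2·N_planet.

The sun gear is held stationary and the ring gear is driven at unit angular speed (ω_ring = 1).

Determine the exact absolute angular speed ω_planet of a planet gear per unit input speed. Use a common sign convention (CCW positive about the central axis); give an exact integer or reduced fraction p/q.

N_ring = 37 + 2·11 = 59
37(ω_s−ω_c) = −59(ω_r−ω_c),  ω_s=0, ω_r=1
37(0−ω_c) = −59(1−ω_c)  ⇒  96ω_c = 59  ⇒  ω_c = 59/96
sun–planet: 37·(0−59/96) = −11·(ω_p−ω_c)  ⇒  ω_p−ω_c = −(37/11)·(-59/96) = 2183/1056
ω_p = 59/96 + 2183/1056 = 59/22

59/22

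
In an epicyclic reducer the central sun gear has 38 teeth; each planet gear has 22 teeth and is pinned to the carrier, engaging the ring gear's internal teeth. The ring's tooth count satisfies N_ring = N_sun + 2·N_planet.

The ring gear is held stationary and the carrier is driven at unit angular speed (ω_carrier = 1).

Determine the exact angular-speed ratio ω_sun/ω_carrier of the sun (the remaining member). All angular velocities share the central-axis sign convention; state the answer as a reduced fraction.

60/19

N_ring = 38 + 2·22 = 82
38(ω_s−ω_c) = −82(ω_r−ω_c),  ω_r=0, ω_c=1
ω_s = 1 − (82/38)(0−1) = 60/19
ω_s/ω_c = 60/19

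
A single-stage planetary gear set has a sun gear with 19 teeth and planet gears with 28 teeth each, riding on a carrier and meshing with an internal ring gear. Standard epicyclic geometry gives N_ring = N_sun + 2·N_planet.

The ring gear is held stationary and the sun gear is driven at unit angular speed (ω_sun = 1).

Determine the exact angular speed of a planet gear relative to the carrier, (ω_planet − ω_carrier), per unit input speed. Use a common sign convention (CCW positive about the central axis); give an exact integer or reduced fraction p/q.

N_ring = 19 + 2·28 = 75
19(ω_s−ω_c) = −75(ω_r−ω_c),  ω_r=0, ω_s=1
19(1−ω_c) = −75(0−ω_c)  ⇒  94ω_c = 19  ⇒  ω_c = 19/94
sun–planet: 19·(1−19/94) = −28·(ω_p−ω_c)  ⇒  ω_p−ω_c = −(19/28)·(75/94) = -1425/2632

-1425/2632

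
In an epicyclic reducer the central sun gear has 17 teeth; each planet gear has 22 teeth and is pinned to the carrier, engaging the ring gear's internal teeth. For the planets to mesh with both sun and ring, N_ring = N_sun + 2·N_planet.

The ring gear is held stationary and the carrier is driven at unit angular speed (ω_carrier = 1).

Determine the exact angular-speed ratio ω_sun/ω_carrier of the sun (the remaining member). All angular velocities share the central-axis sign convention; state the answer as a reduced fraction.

N_ring = 17 + 2·22 = 61
17(ω_s−ω_c) = −61(ω_r−ω_c),  ω_r=0, ω_c=1
ω_s = 1 − (61/17)(0−1) = 78/17
ω_s/ω_c = 78/17

78/17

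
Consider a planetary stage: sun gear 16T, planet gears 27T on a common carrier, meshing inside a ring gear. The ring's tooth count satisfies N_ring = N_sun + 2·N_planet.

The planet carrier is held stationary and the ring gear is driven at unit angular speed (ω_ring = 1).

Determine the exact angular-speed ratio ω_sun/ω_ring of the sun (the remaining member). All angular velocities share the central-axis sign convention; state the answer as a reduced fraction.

N_ring = 16 + 2·27 = 70
16(ω_s−ω_c) = −70(ω_r−ω_c),  ω_c=0, ω_r=1
ω_s = 0 − (70/16)(1−0) = -35/8
ω_s/ω_r = -35/8

-35/8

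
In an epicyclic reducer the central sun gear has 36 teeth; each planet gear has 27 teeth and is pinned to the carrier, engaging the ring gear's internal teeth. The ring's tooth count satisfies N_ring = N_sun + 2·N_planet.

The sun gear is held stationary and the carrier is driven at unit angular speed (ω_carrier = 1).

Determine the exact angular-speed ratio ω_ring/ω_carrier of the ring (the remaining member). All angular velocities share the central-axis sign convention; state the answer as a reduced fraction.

7/5

N_ring = 36 + 2·27 = 90
36(ω_s−ω_c) = −90(ω_r−ω_c),  ω_s=0, ω_c=1
ω_r = 1 − (36/90)(0−1) = 7/5
ω_r/ω_c = 7/5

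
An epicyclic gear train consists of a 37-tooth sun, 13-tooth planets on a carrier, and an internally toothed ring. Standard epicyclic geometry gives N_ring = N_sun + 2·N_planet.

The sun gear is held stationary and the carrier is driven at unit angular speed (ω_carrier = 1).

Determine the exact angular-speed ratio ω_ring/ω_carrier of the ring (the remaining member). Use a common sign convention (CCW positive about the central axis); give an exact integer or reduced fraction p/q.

100/63

N_ring = 37 + 2·13 = 63
37(ω_s−ω_c) = −63(ω_r−ω_c),  ω_s=0, ω_c=1
ω_r = 1 − (37/63)(0−1) = 100/63
ω_r/ω_c = 100/63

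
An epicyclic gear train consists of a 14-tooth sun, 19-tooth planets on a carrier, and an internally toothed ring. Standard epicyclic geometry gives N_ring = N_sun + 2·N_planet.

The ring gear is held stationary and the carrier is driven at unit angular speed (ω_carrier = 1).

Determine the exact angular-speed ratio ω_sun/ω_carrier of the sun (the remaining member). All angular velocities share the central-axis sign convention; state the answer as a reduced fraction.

N_ring = 14 + 2·19 = 52
14(ω_s−ω_c) = −52(ω_r−ω_c),  ω_r=0, ω_c=1
ω_s = 1 − (52/14)(0−1) = 33/7
ω_s/ω_c = 33/7

33/7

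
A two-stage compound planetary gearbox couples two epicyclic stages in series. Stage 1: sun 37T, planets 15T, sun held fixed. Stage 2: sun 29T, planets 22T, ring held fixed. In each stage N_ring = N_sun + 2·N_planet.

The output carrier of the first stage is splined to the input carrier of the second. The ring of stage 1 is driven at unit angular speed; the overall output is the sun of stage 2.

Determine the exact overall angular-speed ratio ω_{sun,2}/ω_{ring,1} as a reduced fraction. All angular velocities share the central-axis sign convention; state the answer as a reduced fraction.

Stage 1: N_ring = 37 + 2·15 = 67
Stage 1: 37(ω_s−ω_c) = −67(ω_r−ω_c),  ω_s=0, ω_r=1
Stage 1: 37(0−ω_c) = −67(1−ω_c)  ⇒  104ω_c = 67  ⇒  ω_c = 67/104
  ⇒ ω_c¹/ω_r¹ = 67/104
Stage 2: N_ring = 29 + 2·22 = 73
Stage 2: 29(ω_s−ω_c) = −73(ω_r−ω_c),  ω_r=0, ω_c=1
Stage 2: ω_s = 1 − (73/29)(0−1) = 102/29
  ⇒ ω_s²/ω_c² = 102/29
Coupling ω_c² = ω_c¹ ⇒ overall = 67/104 × 102/29 = 3417/1508

3417/1508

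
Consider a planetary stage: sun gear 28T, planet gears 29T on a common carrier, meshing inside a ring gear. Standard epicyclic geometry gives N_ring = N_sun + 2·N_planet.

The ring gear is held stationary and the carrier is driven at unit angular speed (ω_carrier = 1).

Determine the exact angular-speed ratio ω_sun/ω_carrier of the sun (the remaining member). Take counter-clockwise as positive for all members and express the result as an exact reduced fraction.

57/14

N_ring = 28 + 2·29 = 86
28(ω_s−ω_c) = −86(ω_r−ω_c),  ω_r=0, ω_c=1
ω_s = 1 − (86/28)(0−1) = 57/14
ω_s/ω_c = 57/14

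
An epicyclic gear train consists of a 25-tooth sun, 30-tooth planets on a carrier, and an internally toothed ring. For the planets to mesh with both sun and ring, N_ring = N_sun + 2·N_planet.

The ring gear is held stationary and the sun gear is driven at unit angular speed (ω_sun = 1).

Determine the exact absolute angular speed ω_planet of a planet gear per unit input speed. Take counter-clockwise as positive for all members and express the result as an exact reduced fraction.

N_ring = 25 + 2·30 = 85
25(ω_s−ω_c) = −85(ω_r−ω_c),  ω_r=0, ω_s=1
25(1−ω_c) = −85(0−ω_c)  ⇒  110ω_c = 25  ⇒  ω_c = 5/22
sun–planet: 25·(1−5/22) = −30·(ω_p−ω_c)  ⇒  ω_p−ω_c = −(25/30)·(17/22) = -85/132
ω_p = 5/22 − 85/132 = -5/12

-5/12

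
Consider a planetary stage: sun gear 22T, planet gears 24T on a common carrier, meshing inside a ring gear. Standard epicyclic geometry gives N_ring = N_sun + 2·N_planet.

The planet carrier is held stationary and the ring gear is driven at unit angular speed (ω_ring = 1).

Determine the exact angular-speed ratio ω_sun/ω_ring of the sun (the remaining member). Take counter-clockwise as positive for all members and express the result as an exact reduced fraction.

-35/11

N_ring = 22 + 2·24 = 70
22(ω_s−ω_c) = −70(ω_r−ω_c),  ω_c=0, ω_r=1
ω_s = 0 − (70/22)(1−0) = -35/11
ω_s/ω_r = -35/11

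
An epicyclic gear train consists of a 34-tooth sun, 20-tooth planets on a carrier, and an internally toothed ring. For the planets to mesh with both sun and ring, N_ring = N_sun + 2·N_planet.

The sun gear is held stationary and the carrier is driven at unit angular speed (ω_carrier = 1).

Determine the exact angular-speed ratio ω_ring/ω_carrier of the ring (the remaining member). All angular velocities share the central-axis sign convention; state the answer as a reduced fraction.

54/37

N_ring = 34 + 2·20 = 74
34(ω_s−ω_c) = −74(ω_r−ω_c),  ω_s=0, ω_c=1
ω_r = 1 − (34/74)(0−1) = 54/37
ω_r/ω_c = 54/37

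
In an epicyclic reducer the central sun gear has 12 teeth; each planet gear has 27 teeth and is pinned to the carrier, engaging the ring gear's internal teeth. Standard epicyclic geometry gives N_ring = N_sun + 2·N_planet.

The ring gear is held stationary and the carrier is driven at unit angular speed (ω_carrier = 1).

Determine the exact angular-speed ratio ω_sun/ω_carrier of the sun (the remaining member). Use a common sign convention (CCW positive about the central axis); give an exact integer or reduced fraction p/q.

N_ring = 12 + 2·27 = 66
12(ω_s−ω_c) = −66(ω_r−ω_c),  ω_r=0, ω_c=1
ω_s = 1 − (66/12)(0−1) = 13/2
ω_s/ω_c = 13/2

13/2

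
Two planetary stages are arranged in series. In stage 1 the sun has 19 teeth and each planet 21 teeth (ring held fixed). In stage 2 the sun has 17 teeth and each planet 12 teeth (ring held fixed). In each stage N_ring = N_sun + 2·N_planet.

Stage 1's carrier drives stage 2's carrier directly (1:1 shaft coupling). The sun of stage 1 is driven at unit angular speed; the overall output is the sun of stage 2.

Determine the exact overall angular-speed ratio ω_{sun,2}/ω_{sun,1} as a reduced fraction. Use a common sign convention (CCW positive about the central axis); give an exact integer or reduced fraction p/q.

551/680

Stage 1: N_ring = 19 + 2·21 = 61
Stage 1: 19(ω_s−ω_c) = −61(ω_r−ω_c),  ω_r=0, ω_s=1
Stage 1: 19(1−ω_c) = −61(0−ω_c)  ⇒  80ω_c = 19  ⇒  ω_c = 19/80
  ⇒ ω_c¹/ω_s¹ = 19/80
Stage 2: N_ring = 17 + 2·12 = 41
Stage 2: 17(ω_s−ω_c) = −41(ω_r−ω_c),  ω_r=0, ω_c=1
Stage 2: ω_s = 1 − (41/17)(0−1) = 58/17
  ⇒ ω_s²/ω_c² = 58/17
Coupling ω_c² = ω_c¹ ⇒ overall = 19/80 × 58/17 = 551/680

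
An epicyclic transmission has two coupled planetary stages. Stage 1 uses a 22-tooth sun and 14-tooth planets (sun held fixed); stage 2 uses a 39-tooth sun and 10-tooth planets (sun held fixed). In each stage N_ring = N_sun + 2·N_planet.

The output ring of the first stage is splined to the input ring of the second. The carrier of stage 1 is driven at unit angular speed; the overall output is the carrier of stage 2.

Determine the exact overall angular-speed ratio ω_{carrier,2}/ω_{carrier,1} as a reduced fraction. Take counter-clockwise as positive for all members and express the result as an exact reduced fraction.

Stage 1: N_ring = 22 + 2·14 = 50
Stage 1: 22(ω_s−ω_c) = −50(ω_r−ω_c),  ω_s=0, ω_c=1
Stage 1: ω_r = 1 − (22/50)(0−1) = 36/25
  ⇒ ω_r¹/ω_c¹ = 36/25
Stage 2: N_ring = 39 + 2·10 = 59
Stage 2: 39(ω_s−ω_c) = −59(ω_r−ω_c),  ω_s=0, ω_r=1
Stage 2: 39(0−ω_c) = −59(1−ω_c)  ⇒  98ω_c = 59  ⇒  ω_c = 59/98
  ⇒ ω_c²/ω_r² = 59/98
Coupling ω_r² = ω_r¹ ⇒ overall = 36/25 × 59/98 = 1062/1225

1062/1225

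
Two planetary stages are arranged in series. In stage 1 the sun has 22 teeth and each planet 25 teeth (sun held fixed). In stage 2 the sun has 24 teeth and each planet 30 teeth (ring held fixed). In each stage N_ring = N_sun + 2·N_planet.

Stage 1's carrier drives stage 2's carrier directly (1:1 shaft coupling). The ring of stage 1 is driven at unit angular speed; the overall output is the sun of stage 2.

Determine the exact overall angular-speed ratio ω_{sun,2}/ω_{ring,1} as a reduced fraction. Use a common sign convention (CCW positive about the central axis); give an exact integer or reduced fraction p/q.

162/47

Stage 1: N_ring = 22 + 2·25 = 72
Stage 1: 22(ω_s−ω_c) = −72(ω_r−ω_c),  ω_s=0, ω_r=1
Stage 1: 22(0−ω_c) = −72(1−ω_c)  ⇒  94ω_c = 72  ⇒  ω_c = 36/47
  ⇒ ω_c¹/ω_r¹ = 36/47
Stage 2: N_ring = 24 + 2·30 = 84
Stage 2: 24(ω_s−ω_c) = −84(ω_r−ω_c),  ω_r=0, ω_c=1
Stage 2: ω_s = 1 − (84/24)(0−1) = 9/2
  ⇒ ω_s²/ω_c² = 9/2
Coupling ω_c² = ω_c¹ ⇒ overall = 36/47 × 9/2 = 162/47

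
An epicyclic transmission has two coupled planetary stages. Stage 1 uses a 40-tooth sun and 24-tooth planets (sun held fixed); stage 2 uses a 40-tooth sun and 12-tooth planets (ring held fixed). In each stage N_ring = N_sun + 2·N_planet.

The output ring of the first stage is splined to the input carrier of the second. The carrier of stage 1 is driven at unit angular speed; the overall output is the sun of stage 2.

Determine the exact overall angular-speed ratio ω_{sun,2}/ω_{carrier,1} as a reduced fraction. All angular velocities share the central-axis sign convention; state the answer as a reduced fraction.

208/55

Stage 1: N_ring = 40 + 2·24 = 88
Stage 1: 40(ω_s−ω_c) = −88(ω_r−ω_c),  ω_s=0, ω_c=1
Stage 1: ω_r = 1 − (40/88)(0−1) = 16/11
  ⇒ ω_r¹/ω_c¹ = 16/11
Stage 2: N_ring = 40 + 2·12 = 64
Stage 2: 40(ω_s−ω_c) = −64(ω_r−ω_c),  ω_r=0, ω_c=1
Stage 2: ω_s = 1 − (64/40)(0−1) = 13/5
  ⇒ ω_s²/ω_c² = 13/5
Coupling ω_c² = ω_r¹ ⇒ overall = 16/11 × 13/5 = 208/55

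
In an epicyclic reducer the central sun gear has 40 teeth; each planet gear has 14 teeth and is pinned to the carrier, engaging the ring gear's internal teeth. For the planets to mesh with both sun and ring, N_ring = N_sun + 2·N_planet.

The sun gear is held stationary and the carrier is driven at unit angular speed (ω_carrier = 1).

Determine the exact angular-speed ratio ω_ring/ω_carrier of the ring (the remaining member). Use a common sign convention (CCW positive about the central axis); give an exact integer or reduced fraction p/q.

N_ring = 40 + 2·14 = 68
40(ω_s−ω_c) = −68(ω_r−ω_c),  ω_s=0, ω_c=1
ω_r = 1 − (40/68)(0−1) = 27/17
ω_r/ω_c = 27/17

27/17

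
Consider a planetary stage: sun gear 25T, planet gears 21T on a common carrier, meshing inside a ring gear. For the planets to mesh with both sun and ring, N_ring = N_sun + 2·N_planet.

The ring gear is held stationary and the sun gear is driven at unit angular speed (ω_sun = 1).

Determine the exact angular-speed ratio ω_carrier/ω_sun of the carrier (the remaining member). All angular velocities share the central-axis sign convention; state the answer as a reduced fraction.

25/92

N_ring = 25 + 2·21 = 67
25(ω_s−ω_c) = −67(ω_r−ω_c),  ω_r=0, ω_s=1
25(1−ω_c) = −67(0−ω_c)  ⇒  92ω_c = 25  ⇒  ω_c = 25/92
ω_c/ω_s = 25/92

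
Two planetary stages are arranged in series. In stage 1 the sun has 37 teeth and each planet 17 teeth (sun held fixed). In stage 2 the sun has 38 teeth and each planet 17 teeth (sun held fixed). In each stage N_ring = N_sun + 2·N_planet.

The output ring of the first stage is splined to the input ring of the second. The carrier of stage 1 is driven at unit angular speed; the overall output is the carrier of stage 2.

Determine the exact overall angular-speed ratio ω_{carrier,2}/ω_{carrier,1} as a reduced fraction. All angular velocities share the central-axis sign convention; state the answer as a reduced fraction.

Stage 1: N_ring = 37 + 2·17 = 71
Stage 1: 37(ω_s−ω_c) = −71(ω_r−ω_c),  ω_s=0, ω_c=1
Stage 1: ω_r = 1 − (37/71)(0−1) = 108/71
  ⇒ ω_r¹/ω_c¹ = 108/71
Stage 2: N_ring = 38 + 2·17 = 72
Stage 2: 38(ω_s−ω_c) = −72(ω_r−ω_c),  ω_s=0, ω_r=1
Stage 2: 38(0−ω_c) = −72(1−ω_c)  ⇒  110ω_c = 72  ⇒  ω_c = 36/55
  ⇒ ω_c²/ω_r² = 36/55
Coupling ω_r² = ω_r¹ ⇒ overall = 108/71 × 36/55 = 3888/3905

3888/3905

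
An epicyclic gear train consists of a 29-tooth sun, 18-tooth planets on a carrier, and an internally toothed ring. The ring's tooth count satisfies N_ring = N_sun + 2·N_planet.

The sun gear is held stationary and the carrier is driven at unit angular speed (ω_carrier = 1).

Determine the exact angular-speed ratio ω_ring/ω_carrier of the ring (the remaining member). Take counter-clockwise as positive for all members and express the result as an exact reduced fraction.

94/65

N_ring = 29 + 2·18 = 65
29(ω_s−ω_c) = −65(ω_r−ω_c),  ω_s=0, ω_c=1
ω_r = 1 − (29/65)(0−1) = 94/65
ω_r/ω_c = 94/65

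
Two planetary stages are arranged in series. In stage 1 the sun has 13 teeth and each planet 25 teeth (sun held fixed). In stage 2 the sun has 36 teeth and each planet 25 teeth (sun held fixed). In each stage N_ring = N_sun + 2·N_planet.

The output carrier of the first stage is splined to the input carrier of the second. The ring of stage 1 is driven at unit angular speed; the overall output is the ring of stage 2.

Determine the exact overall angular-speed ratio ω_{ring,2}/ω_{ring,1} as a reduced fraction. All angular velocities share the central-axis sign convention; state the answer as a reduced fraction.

3843/3268

Stage 1: N_ring = 13 + 2·25 = 63
Stage 1: 13(ω_s−ω_c) = −63(ω_r−ω_c),  ω_s=0, ω_r=1
Stage 1: 13(0−ω_c) = −63(1−ω_c)  ⇒  76ω_c = 63  ⇒  ω_c = 63/76
  ⇒ ω_c¹/ω_r¹ = 63/76
Stage 2: N_ring = 36 + 2·25 = 86
Stage 2: 36(ω_s−ω_c) = −86(ω_r−ω_c),  ω_s=0, ω_c=1
Stage 2: ω_r = 1 − (36/86)(0−1) = 61/43
  ⇒ ω_r²/ω_c² = 61/43
Coupling ω_c² = ω_c¹ ⇒ overall = 63/76 × 61/43 = 3843/3268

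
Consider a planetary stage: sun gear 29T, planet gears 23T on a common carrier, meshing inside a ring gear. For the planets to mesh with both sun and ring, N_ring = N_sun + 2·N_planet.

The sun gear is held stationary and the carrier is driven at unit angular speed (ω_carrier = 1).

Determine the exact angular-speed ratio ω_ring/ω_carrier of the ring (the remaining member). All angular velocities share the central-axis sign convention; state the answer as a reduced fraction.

104/75

N_ring = 29 + 2·23 = 75
29(ω_s−ω_c) = −75(ω_r−ω_c),  ω_s=0, ω_c=1
ω_r = 1 − (29/75)(0−1) = 104/75
ω_r/ω_c = 104/75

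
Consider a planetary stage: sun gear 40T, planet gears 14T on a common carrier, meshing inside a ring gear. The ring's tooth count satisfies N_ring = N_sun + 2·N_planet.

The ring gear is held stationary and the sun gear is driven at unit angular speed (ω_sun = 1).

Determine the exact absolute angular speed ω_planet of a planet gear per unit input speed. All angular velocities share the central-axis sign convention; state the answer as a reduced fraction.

-10/7

N_ring = 40 + 2·14 = 68
40(ω_s−ω_c) = −68(ω_r−ω_c),  ω_r=0, ω_s=1
40(1−ω_c) = −68(0−ω_c)  ⇒  108ω_c = 40  ⇒  ω_c = 10/27
sun–planet: 40·(1−10/27) = −14·(ω_p−ω_c)  ⇒  ω_p−ω_c = −(40/14)·(17/27) = -340/189
ω_p = 10/27 − 340/189 = -10/7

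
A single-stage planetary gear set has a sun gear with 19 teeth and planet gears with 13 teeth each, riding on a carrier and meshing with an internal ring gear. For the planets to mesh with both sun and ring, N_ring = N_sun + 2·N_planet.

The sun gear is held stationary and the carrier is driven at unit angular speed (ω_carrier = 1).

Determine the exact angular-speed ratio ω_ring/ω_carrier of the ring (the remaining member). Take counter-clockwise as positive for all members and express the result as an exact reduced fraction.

N_ring = 19 + 2·13 = 45
19(ω_s−ω_c) = −45(ω_r−ω_c),  ω_s=0, ω_c=1
ω_r = 1 − (19/45)(0−1) = 64/45
ω_r/ω_c = 64/45

64/45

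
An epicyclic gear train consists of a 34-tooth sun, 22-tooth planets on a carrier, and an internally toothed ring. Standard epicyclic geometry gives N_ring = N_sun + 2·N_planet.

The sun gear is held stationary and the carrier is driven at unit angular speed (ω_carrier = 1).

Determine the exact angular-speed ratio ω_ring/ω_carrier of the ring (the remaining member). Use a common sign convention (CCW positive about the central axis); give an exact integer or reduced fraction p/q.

N_ring = 34 + 2·22 = 78
34(ω_s−ω_c) = −78(ω_r−ω_c),  ω_s=0, ω_c=1
ω_r = 1 − (34/78)(0−1) = 56/39
ω_r/ω_c = 56/39

56/39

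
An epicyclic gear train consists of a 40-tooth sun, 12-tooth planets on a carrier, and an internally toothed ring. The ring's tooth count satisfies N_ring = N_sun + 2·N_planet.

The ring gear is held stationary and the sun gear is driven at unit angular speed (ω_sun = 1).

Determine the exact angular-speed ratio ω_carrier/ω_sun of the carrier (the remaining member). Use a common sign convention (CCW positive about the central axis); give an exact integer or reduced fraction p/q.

N_ring = 40 + 2·12 = 64
40(ω_s−ω_c) = −64(ω_r−ω_c),  ω_r=0, ω_s=1
40(1−ω_c) = −64(0−ω_c)  ⇒  104ω_c = 40  ⇒  ω_c = 5/13
ω_c/ω_s = 5/13

5/13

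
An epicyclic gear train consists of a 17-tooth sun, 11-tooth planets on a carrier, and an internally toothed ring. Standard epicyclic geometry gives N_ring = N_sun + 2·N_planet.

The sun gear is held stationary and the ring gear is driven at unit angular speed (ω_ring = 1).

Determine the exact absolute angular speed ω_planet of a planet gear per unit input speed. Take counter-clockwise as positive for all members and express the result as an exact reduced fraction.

39/22

N_ring = 17 + 2·11 = 39
17(ω_s−ω_c) = −39(ω_r−ω_c),  ω_s=0, ω_r=1
17(0−ω_c) = −39(1−ω_c)  ⇒  56ω_c = 39  ⇒  ω_c = 39/56
sun–planet: 17·(0−39/56) = −11·(ω_p−ω_c)  ⇒  ω_p−ω_c = −(17/11)·(-39/56) = 663/616
ω_p = 39/56 + 663/616 = 39/22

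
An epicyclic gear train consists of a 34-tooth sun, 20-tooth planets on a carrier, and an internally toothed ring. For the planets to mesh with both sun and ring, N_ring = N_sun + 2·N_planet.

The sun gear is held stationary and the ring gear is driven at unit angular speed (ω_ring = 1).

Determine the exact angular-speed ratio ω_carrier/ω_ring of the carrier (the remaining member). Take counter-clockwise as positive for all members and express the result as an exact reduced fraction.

37/54

N_ring = 34 + 2·20 = 74
34(ω_s−ω_c) = −74(ω_r−ω_c),  ω_s=0, ω_r=1
34(0−ω_c) = −74(1−ω_c)  ⇒  108ω_c = 74  ⇒  ω_c = 37/54
ω_c/ω_r = 37/54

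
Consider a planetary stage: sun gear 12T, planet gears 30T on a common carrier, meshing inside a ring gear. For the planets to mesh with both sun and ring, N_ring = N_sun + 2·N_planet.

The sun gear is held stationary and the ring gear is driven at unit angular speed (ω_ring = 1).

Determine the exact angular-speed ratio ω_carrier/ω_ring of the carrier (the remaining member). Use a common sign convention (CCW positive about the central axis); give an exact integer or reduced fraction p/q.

6/7

N_ring = 12 + 2·30 = 72
12(ω_s−ω_c) = −72(ω_r−ω_c),  ω_s=0, ω_r=1
12(0−ω_c) = −72(1−ω_c)  ⇒  84ω_c = 72  ⇒  ω_c = 6/7
ω_c/ω_r = 6/7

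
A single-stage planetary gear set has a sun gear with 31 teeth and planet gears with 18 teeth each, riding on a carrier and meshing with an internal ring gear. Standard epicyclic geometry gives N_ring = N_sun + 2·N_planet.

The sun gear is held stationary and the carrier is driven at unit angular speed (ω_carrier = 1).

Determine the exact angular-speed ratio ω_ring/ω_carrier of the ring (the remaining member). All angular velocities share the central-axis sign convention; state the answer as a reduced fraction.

98/67

N_ring = 31 + 2·18 = 67
31(ω_s−ω_c) = −67(ω_r−ω_c),  ω_s=0, ω_c=1
ω_r = 1 − (31/67)(0−1) = 98/67
ω_r/ω_c = 98/67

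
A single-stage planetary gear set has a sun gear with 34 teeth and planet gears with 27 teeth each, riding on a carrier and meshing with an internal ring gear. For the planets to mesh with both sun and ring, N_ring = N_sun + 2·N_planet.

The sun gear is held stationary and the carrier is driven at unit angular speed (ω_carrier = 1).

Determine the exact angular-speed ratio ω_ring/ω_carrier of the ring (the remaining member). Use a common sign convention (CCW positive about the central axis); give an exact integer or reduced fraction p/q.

61/44

N_ring = 34 + 2·27 = 88
34(ω_s−ω_c) = −88(ω_r−ω_c),  ω_s=0, ω_c=1
ω_r = 1 − (34/88)(0−1) = 61/44
ω_r/ω_c = 61/44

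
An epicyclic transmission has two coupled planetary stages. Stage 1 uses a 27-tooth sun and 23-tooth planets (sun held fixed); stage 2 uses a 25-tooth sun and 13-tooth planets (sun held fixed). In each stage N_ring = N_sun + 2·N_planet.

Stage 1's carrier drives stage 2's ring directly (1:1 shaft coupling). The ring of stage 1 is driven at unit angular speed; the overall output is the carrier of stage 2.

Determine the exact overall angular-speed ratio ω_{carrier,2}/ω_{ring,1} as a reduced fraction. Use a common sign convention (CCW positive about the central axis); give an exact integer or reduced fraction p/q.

Stage 1: N_ring = 27 + 2·23 = 73
Stage 1: 27(ω_s−ω_c) = −73(ω_r−ω_c),  ω_s=0, ω_r=1
Stage 1: 27(0−ω_c) = −73(1−ω_c)  ⇒  100ω_c = 73  ⇒  ω_c = 73/100
  ⇒ ω_c¹/ω_r¹ = 73/100
Stage 2: N_ring = 25 + 2·13 = 51
Stage 2: 25(ω_s−ω_c) = −51(ω_r−ω_c),  ω_s=0, ω_r=1
Stage 2: 25(0−ω_c) = −51(1−ω_c)  ⇒  76ω_c = 51  ⇒  ω_c = 51/76
  ⇒ ω_c²/ω_r² = 51/76
Coupling ω_r² = ω_c¹ ⇒ overall = 73/100 × 51/76 = 3723/7600

3723/7600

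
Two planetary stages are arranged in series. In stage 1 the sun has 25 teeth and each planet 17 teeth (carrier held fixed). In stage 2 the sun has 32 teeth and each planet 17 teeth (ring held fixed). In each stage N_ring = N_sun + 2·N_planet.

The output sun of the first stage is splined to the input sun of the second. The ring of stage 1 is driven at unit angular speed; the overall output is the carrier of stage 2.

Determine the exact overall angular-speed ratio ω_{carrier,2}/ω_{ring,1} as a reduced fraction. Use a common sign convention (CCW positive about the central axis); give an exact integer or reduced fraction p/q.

Stage 1: N_ring = 25 + 2·17 = 59
Stage 1: 25(ω_s−ω_c) = −59(ω_r−ω_c),  ω_c=0, ω_r=1
Stage 1: ω_s = 0 − (59/25)(1−0) = -59/25
  ⇒ ω_s¹/ω_r¹ = -59/25
Stage 2: N_ring = 32 + 2·17 = 66
Stage 2: 32(ω_s−ω_c) = −66(ω_r−ω_c),  ω_r=0, ω_s=1
Stage 2: 32(1−ω_c) = −66(0−ω_c)  ⇒  98ω_c = 32  ⇒  ω_c = 16/49
  ⇒ ω_c²/ω_s² = 16/49
Coupling ω_s² = ω_s¹ ⇒ overall = -59/25 × 16/49 = -944/1225

-944/1225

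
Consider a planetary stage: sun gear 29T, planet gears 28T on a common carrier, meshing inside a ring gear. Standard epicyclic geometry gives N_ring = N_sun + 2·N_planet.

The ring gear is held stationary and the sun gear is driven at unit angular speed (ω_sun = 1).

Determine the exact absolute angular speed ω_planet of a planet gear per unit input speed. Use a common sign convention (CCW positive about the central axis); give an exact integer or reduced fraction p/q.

N_ring = 29 + 2·28 = 85
29(ω_s−ω_c) = −85(ω_r−ω_c),  ω_r=0, ω_s=1
29(1−ω_c) = −85(0−ω_c)  ⇒  114ω_c = 29  ⇒  ω_c = 29/114
sun–planet: 29·(1−29/114) = −28·(ω_p−ω_c)  ⇒  ω_p−ω_c = −(29/28)·(85/114) = -2465/3192
ω_p = 29/114 − 2465/3192 = -29/56

-29/56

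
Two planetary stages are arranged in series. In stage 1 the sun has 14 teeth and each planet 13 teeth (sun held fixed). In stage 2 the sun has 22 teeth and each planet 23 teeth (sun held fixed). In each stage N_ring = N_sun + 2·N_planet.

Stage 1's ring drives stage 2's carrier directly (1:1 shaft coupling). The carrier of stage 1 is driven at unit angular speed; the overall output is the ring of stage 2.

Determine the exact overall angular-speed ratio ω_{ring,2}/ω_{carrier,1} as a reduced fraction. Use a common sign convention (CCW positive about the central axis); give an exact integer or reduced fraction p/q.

Stage 1: N_ring = 14 + 2·13 = 40
Stage 1: 14(ω_s−ω_c) = −40(ω_r−ω_c),  ω_s=0, ω_c=1
Stage 1: ω_r = 1 − (14/40)(0−1) = 27/20
  ⇒ ω_r¹/ω_c¹ = 27/20
Stage 2: N_ring = 22 + 2·23 = 68
Stage 2: 22(ω_s−ω_c) = −68(ω_r−ω_c),  ω_s=0, ω_c=1
Stage 2: ω_r = 1 − (22/68)(0−1) = 45/34
  ⇒ ω_r²/ω_c² = 45/34
Coupling ω_c² = ω_r¹ ⇒ overall = 27/20 × 45/34 = 243/136

243/136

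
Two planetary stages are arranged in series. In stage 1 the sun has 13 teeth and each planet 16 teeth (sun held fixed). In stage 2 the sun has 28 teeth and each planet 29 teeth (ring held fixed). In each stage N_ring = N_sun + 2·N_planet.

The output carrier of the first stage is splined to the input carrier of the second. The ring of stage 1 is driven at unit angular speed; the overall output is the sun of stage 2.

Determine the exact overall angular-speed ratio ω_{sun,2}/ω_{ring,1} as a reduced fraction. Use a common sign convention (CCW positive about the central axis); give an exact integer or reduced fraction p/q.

2565/812

Stage 1: N_ring = 13 + 2·16 = 45
Stage 1: 13(ω_s−ω_c) = −45(ω_r−ω_c),  ω_s=0, ω_r=1
Stage 1: 13(0−ω_c) = −45(1−ω_c)  ⇒  58ω_c = 45  ⇒  ω_c = 45/58
  ⇒ ω_c¹/ω_r¹ = 45/58
Stage 2: N_ring = 28 + 2·29 = 86
Stage 2: 28(ω_s−ω_c) = −86(ω_r−ω_c),  ω_r=0, ω_c=1
Stage 2: ω_s = 1 − (86/28)(0−1) = 57/14
  ⇒ ω_s²/ω_c² = 57/14
Coupling ω_c² = ω_c¹ ⇒ overall = 45/58 × 57/14 = 2565/812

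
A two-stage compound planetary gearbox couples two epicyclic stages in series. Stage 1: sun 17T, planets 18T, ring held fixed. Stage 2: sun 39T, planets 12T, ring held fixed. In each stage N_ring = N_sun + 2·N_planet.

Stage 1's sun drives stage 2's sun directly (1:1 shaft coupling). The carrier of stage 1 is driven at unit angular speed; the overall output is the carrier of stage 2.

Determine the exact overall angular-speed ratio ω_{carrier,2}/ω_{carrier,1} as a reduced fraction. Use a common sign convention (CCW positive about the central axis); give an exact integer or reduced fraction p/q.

455/289

Stage 1: N_ring = 17 + 2·18 = 53
Stage 1: 17(ω_s−ω_c) = −53(ω_r−ω_c),  ω_r=0, ω_c=1
Stage 1: ω_s = 1 − (53/17)(0−1) = 70/17
  ⇒ ω_s¹/ω_c¹ = 70/17
Stage 2: N_ring = 39 + 2·12 = 63
Stage 2: 39(ω_s−ω_c) = −63(ω_r−ω_c),  ω_r=0, ω_s=1
Stage 2: 39(1−ω_c) = −63(0−ω_c)  ⇒  102ω_c = 39  ⇒  ω_c = 13/34
  ⇒ ω_c²/ω_s² = 13/34
Coupling ω_s² = ω_s¹ ⇒ overall = 70/17 × 13/34 = 455/289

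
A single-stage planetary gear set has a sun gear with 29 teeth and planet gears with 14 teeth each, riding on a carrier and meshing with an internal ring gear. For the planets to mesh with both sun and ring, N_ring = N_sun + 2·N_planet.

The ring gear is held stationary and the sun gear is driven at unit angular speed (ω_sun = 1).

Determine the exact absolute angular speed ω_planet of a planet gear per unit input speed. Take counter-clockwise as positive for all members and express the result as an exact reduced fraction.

-29/28

N_ring = 29 + 2·14 = 57
29(ω_s−ω_c) = −57(ω_r−ω_c),  ω_r=0, ω_s=1
29(1−ω_c) = −57(0−ω_c)  ⇒  86ω_c = 29  ⇒  ω_c = 29/86
sun–planet: 29·(1−29/86) = −14·(ω_p−ω_c)  ⇒  ω_p−ω_c = −(29/14)·(57/86) = -1653/1204
ω_p = 29/86 − 1653/1204 = -29/28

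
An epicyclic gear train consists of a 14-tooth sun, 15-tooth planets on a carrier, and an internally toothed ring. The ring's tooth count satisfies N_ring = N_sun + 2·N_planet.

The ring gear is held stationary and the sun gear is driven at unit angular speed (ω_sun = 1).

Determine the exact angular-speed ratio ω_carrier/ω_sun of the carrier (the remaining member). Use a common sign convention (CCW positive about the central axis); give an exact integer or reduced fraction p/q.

N_ring = 14 + 2·15 = 44
14(ω_s−ω_c) = −44(ω_r−ω_c),  ω_r=0, ω_s=1
14(1−ω_c) = −44(0−ω_c)  ⇒  58ω_c = 14  ⇒  ω_c = 7/29
ω_c/ω_s = 7/29

7/29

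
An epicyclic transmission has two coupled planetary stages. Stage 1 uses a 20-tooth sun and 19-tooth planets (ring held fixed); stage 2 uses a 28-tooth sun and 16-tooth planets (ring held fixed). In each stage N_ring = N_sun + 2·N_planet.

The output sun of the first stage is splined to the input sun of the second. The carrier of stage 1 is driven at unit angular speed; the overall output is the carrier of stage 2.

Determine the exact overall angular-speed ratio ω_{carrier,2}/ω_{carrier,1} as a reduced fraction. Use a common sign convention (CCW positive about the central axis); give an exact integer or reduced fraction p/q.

Stage 1: N_ring = 20 + 2·19 = 58
Stage 1: 20(ω_s−ω_c) = −58(ω_r−ω_c),  ω_r=0, ω_c=1
Stage 1: ω_s = 1 − (58/20)(0−1) = 39/10
  ⇒ ω_s¹/ω_c¹ = 39/10
Stage 2: N_ring = 28 + 2·16 = 60
Stage 2: 28(ω_s−ω_c) = −60(ω_r−ω_c),  ω_r=0, ω_s=1
Stage 2: 28(1−ω_c) = −60(0−ω_c)  ⇒  88ω_c = 28  ⇒  ω_c = 7/22
  ⇒ ω_c²/ω_s² = 7/22
Coupling ω_s² = ω_s¹ ⇒ overall = 39/10 × 7/22 = 273/220

273/220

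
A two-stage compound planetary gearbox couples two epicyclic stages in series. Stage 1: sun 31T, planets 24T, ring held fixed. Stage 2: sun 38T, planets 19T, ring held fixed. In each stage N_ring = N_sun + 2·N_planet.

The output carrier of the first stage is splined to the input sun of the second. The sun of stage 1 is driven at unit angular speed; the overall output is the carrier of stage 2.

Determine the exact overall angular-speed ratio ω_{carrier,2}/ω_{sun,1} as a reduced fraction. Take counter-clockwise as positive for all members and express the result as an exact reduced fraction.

31/330

Stage 1: N_ring = 31 + 2·24 = 79
Stage 1: 31(ω_s−ω_c) = −79(ω_r−ω_c),  ω_r=0, ω_s=1
Stage 1: 31(1−ω_c) = −79(0−ω_c)  ⇒  110ω_c = 31  ⇒  ω_c = 31/110
  ⇒ ω_c¹/ω_s¹ = 31/110
Stage 2: N_ring = 38 + 2·19 = 76
Stage 2: 38(ω_s−ω_c) = −76(ω_r−ω_c),  ω_r=0, ω_s=1
Stage 2: 38(1−ω_c) = −76(0−ω_c)  ⇒  114ω_c = 38  ⇒  ω_c = 1/3
  ⇒ ω_c²/ω_s² = 1/3
Coupling ω_s² = ω_c¹ ⇒ overall = 31/110 × 1/3 = 31/330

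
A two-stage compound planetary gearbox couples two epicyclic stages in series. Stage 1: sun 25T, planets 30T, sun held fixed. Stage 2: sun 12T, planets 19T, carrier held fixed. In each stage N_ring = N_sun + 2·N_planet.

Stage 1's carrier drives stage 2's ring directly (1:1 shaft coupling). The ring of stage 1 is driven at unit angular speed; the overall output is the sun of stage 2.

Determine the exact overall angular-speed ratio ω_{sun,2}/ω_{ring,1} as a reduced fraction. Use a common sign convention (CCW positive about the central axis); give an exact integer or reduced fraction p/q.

-425/132

Stage 1: N_ring = 25 + 2·30 = 85
Stage 1: 25(ω_s−ω_c) = −85(ω_r−ω_c),  ω_s=0, ω_r=1
Stage 1: 25(0−ω_c) = −85(1−ω_c)  ⇒  110ω_c = 85  ⇒  ω_c = 17/22
  ⇒ ω_c¹/ω_r¹ = 17/22
Stage 2: N_ring = 12 + 2·19 = 50
Stage 2: 12(ω_s−ω_c) = −50(ω_r−ω_c),  ω_c=0, ω_r=1
Stage 2: ω_s = 0 − (50/12)(1−0) = -25/6
  ⇒ ω_s²/ω_r² = -25/6
Coupling ω_r² = ω_c¹ ⇒ overall = 17/22 × -25/6 = -425/132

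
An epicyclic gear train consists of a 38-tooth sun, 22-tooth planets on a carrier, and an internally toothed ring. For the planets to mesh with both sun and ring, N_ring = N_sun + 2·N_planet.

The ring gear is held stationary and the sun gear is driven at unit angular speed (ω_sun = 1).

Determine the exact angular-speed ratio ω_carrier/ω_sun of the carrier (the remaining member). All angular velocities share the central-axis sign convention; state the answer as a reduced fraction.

19/60

N_ring = 38 + 2·22 = 82
38(ω_s−ω_c) = −82(ω_r−ω_c),  ω_r=0, ω_s=1
38(1−ω_c) = −82(0−ω_c)  ⇒  120ω_c = 38  ⇒  ω_c = 19/60
ω_c/ω_s = 19/60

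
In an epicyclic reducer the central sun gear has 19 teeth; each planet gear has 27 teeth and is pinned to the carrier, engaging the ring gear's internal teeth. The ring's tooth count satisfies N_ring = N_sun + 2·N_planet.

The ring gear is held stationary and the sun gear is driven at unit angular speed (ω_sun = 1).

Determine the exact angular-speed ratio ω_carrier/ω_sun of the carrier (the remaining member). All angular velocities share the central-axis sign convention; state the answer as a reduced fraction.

19/92

N_ring = 19 + 2·27 = 73
19(ω_s−ω_c) = −73(ω_r−ω_c),  ω_r=0, ω_s=1
19(1−ω_c) = −73(0−ω_c)  ⇒  92ω_c = 19  ⇒  ω_c = 19/92
ω_c/ω_s = 19/92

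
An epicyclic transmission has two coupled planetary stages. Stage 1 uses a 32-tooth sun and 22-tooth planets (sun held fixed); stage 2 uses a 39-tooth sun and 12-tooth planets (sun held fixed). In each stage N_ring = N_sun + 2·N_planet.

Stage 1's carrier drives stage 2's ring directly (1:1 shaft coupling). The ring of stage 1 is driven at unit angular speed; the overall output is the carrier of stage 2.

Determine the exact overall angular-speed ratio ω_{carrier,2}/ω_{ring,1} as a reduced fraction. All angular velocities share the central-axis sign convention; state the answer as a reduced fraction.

Stage 1: N_ring = 32 + 2·22 = 76
Stage 1: 32(ω_s−ω_c) = −76(ω_r−ω_c),  ω_s=0, ω_r=1
Stage 1: 32(0−ω_c) = −76(1−ω_c)  ⇒  108ω_c = 76  ⇒  ω_c = 19/27
  ⇒ ω_c¹/ω_r¹ = 19/27
Stage 2: N_ring = 39 + 2·12 = 63
Stage 2: 39(ω_s−ω_c) = −63(ω_r−ω_c),  ω_s=0, ω_r=1
Stage 2: 39(0−ω_c) = −63(1−ω_c)  ⇒  102ω_c = 63  ⇒  ω_c = 21/34
  ⇒ ω_c²/ω_r² = 21/34
Coupling ω_r² = ω_c¹ ⇒ overall = 19/27 × 21/34 = 133/306

133/306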